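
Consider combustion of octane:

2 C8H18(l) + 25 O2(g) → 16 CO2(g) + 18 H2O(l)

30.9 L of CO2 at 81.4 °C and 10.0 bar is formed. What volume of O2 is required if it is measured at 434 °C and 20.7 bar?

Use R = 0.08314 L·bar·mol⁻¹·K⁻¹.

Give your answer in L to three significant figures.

46.5 L

n(CO2) = PV/RT = (10.0 × 30.9) / (0.08314 × 354.55) = 10.48 mol
n(O2) = (25/16) × 10.48 = 16.38 mol
V = nRT/P = 16.38 × 0.08314 × 707.15 / 20.7 = 46.52 L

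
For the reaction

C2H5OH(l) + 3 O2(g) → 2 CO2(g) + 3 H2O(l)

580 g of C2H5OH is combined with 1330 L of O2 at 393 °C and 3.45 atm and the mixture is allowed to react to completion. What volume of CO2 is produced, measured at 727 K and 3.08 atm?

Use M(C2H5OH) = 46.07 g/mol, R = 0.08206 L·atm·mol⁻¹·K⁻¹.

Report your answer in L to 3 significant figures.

488 L

n(C2H5OH) = 580 / 46.07 = 12.59 mol
n(O2) = PV/RT = (3.45 × 1330) / (0.08206 × 666.15) = 83.94 mol
For 12.59 mol C2H5OH, stoichiometry requires (3/1) × 12.59 = 37.77 mol O2; 83.94 mol is available, so C2H5OH is limiting.
n(CO2) = (2/1) × 12.59 = 25.18 mol
V(CO2) = nRT/P = 25.18 × 0.08206 × 727 / 3.08 = 487.7 L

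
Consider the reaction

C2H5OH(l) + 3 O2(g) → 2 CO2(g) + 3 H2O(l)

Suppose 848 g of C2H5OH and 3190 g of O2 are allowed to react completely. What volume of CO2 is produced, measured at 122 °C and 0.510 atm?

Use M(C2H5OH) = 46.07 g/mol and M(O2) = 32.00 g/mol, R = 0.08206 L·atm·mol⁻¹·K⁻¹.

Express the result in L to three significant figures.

2340 L

n(C2H5OH) = 848 / 46.07 = 18.41 mol
n(O2) = 3190 / 32.00 = 99.69 mol
For 18.41 mol C2H5OH, stoichiometry requires (3/1) × 18.41 = 55.23 mol O2; 99.69 mol is available, so C2H5OH is limiting.
n(CO2) = (2/1) × 18.41 = 36.82 mol
V(CO2) = nRT/P = 36.82 × 0.08206 × 395.15 / 0.510 = 2341 L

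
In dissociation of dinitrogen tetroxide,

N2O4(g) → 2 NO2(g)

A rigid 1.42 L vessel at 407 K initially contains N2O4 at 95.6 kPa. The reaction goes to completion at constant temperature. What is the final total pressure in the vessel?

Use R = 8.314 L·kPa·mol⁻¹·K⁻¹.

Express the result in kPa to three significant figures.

Since T and V are fixed, P_final/P_initial = n_final/n_initial = 2/1.
P_final = (2/1) × 95.6 = 191.2 kPa

191 kPa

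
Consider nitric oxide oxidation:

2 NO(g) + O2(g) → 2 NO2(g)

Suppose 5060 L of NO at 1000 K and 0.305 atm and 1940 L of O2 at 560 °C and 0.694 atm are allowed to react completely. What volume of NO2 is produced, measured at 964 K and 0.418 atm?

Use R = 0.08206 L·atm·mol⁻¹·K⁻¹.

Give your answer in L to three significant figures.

3560 L

n(NO) = PV/RT = (0.305 × 5060) / (0.08206 × 1000) = 18.81 mol
n(O2) = PV/RT = (0.694 × 1940) / (0.08206 × 833.15) = 19.69 mol
For 18.81 mol NO, stoichiometry requires (1/2) × 18.81 = 9.405 mol O2; 19.69 mol is available, so NO is limiting.
n(NO2) = (2/2) × 18.81 = 18.81 mol
V(NO2) = nRT/P = 18.81 × 0.08206 × 964 / 0.418 = 3560 L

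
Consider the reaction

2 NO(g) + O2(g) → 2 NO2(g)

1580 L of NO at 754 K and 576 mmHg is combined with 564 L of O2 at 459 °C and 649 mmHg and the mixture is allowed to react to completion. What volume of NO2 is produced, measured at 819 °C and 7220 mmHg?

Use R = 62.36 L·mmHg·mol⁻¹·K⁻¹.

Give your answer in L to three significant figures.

n(NO) = PV/RT = (576 × 1580) / (62.36 × 754) = 19.36 mol
n(O2) = PV/RT = (649 × 564) / (62.36 × 732.15) = 8.017 mol
For 19.36 mol NO, stoichiometry requires (1/2) × 19.36 = 9.680 mol O2; 8.017 mol is available, so O2 is limiting.
n(NO2) = (2/1) × 8.017 = 16.03 mol
V(NO2) = nRT/P = 16.03 × 62.36 × 1092.15 / 7220 = 151.2 L

151 L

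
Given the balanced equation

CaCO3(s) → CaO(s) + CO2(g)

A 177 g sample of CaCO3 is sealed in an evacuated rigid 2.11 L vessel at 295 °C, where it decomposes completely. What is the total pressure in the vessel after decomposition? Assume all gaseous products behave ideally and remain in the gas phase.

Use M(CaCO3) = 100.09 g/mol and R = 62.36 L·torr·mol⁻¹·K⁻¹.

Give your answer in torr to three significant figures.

n(CaCO3) = 177 / 100.09 = 1.768 mol
n(gas produced) = (1/1) × 1.768 = 1.768 mol
P = nRT/V = 1.768 × 62.36 × 568.15 / 2.11 = 29690 torr

29700 torr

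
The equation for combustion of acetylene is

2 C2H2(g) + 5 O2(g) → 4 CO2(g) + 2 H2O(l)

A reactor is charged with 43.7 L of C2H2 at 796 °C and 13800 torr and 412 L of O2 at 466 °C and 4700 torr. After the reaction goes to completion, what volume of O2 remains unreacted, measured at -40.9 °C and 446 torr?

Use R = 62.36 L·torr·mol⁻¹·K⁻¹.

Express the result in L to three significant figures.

630 L

n(C2H2) = PV/RT = (13800 × 43.7) / (62.36 × 1069.15) = 9.045 mol
n(O2) = PV/RT = (4700 × 412) / (62.36 × 739.15) = 42.01 mol
For 9.045 mol C2H2, stoichiometry requires (5/2) × 9.045 = 22.61 mol O2; 42.01 mol is available, so C2H2 is limiting.
n(O2) consumed = (5/2) × 9.045 = 22.61 mol; remaining = 42.01 − 22.61 = 19.40 mol
V(O2) = nRT/P = 19.40 × 62.36 × 232.25 / 446 = 630.0 L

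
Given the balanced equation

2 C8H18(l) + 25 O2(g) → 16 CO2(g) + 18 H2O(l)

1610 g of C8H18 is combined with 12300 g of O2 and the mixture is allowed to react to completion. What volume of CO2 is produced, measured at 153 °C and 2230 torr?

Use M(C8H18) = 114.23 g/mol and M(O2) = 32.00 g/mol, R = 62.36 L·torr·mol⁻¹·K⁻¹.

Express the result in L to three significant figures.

1340 L

n(C8H18) = 1610 / 114.23 = 14.09 mol
n(O2) = 12300 / 32.00 = 384.4 mol
For 14.09 mol C8H18, stoichiometry requires (25/2) × 14.09 = 176.1 mol O2; 384.4 mol is available, so C8H18 is limiting.
n(CO2) = (16/2) × 14.09 = 112.7 mol
V(CO2) = nRT/P = 112.7 × 62.36 × 426.15 / 2230 = 1343 L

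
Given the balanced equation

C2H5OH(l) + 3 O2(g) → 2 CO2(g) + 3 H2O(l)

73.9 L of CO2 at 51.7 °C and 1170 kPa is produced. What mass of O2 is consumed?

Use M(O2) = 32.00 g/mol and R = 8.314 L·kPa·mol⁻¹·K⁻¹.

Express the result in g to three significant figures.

n(CO2) = PV/RT = (1170 × 73.9) / (8.314 × 324.85) = 32.01 mol
n(O2) = (3/2) × 32.01 = 48.02 mol
m(O2) = 48.02 × 32.00 = 1537 g

1540 g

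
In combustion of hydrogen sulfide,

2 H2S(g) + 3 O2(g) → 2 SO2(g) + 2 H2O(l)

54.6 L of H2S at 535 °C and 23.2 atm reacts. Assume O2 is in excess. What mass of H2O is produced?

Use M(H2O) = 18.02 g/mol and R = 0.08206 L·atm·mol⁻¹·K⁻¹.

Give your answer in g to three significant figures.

344 g

n(H2S) = PV/RT = (23.2 × 54.6) / (0.08206 × 808.15) = 19.10 mol
n(H2O) = (2/2) × 19.10 = 19.10 mol
m(H2O) = 19.10 × 18.02 = 344.2 g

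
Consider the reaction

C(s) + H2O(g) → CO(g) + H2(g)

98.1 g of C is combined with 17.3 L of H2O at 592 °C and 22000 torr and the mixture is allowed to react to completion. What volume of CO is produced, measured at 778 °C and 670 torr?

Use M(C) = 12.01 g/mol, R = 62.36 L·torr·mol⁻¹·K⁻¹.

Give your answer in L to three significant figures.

690 L

n(C) = 98.1 / 12.01 = 8.168 mol
n(H2O) = PV/RT = (22000 × 17.3) / (62.36 × 865.15) = 7.055 mol
For 8.168 mol C, stoichiometry requires (1/1) × 8.168 = 8.168 mol H2O; 7.055 mol is available, so H2O is limiting.
n(CO) = (1/1) × 7.055 = 7.055 mol
V(CO) = nRT/P = 7.055 × 62.36 × 1051.15 / 670 = 690.2 L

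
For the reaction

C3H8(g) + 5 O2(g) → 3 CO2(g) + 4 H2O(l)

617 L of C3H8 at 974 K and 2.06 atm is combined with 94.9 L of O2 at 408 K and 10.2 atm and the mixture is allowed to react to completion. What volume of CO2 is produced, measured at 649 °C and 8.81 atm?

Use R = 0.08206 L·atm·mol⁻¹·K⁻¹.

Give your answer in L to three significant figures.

149 L

n(C3H8) = PV/RT = (2.06 × 617) / (0.08206 × 974) = 15.90 mol
n(O2) = PV/RT = (10.2 × 94.9) / (0.08206 × 408) = 28.91 mol
For 15.90 mol C3H8, stoichiometry requires (5/1) × 15.90 = 79.50 mol O2; 28.91 mol is available, so O2 is limiting.
n(CO2) = (3/5) × 28.91 = 17.35 mol
V(CO2) = nRT/P = 17.35 × 0.08206 × 922.15 / 8.81 = 149.0 L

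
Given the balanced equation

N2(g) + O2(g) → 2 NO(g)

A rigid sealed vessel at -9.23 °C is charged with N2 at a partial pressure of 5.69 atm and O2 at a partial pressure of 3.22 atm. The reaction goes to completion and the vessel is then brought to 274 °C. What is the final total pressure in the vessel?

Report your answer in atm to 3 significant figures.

18.5 atm

With V and T fixed, P_i ∝ n_i, so the mole ratios apply directly to partial pressures at -9.23 °C.
P(O2) required for 5.69 atm of N2 = (1/1) × 5.69 = 5.690 atm; available 3.22 atm, so O2 is limiting.
P(N2) remaining = 5.69 − (1/1) × 3.22 = 2.470 atm
P(gaseous products) = (2)/1 × 3.22 = 6.440 atm
P_total at -9.23 °C = 2.470 + 6.440 = 8.910 atm
Scaling to 274 °C: P = 8.910 × 547.15/263.92 = 18.47 atm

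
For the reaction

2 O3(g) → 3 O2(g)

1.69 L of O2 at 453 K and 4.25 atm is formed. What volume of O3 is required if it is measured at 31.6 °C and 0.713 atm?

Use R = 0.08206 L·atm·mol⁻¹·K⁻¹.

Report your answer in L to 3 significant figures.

n(O2) = PV/RT = (4.25 × 1.69) / (0.08206 × 453) = 0.1932 mol
n(O3) = (2/3) × 0.1932 = 0.1288 mol
V = nRT/P = 0.1288 × 0.08206 × 304.75 / 0.713 = 4.518 L

4.52 L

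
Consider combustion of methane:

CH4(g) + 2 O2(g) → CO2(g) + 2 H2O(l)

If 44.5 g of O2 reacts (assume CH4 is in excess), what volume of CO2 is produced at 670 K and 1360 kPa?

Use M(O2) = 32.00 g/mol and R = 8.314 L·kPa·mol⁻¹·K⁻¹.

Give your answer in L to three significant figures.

2.85 L

n(O2) = 44.50 / 32.00 = 1.391 mol
n(CO2) = (1/2) × 1.391 = 0.6955 mol
V = nRT/P = 0.6955 × 8.314 × 670 / 1360 = 2.849 L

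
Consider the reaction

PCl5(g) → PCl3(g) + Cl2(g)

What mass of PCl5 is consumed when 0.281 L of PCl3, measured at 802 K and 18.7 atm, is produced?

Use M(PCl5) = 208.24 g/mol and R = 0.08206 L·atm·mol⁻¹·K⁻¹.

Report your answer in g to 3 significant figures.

16.6 g

n(PCl3) = PV/RT = (18.7 × 0.281) / (0.08206 × 802) = 0.07984 mol
n(PCl5) = (1/1) × 0.07984 = 0.07984 mol
m(PCl5) = 0.07984 × 208.24 = 16.63 g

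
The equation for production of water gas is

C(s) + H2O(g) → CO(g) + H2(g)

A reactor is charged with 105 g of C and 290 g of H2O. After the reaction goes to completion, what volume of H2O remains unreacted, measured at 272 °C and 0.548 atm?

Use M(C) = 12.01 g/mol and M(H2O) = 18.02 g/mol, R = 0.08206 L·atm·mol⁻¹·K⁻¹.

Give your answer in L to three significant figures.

n(C) = 105 / 12.01 = 8.743 mol
n(H2O) = 290 / 18.02 = 16.09 mol
For 8.743 mol C, stoichiometry requires (1/1) × 8.743 = 8.743 mol H2O; 16.09 mol is available, so C is limiting.
n(H2O) consumed = (1/1) × 8.743 = 8.743 mol; remaining = 16.09 − 8.743 = 7.347 mol
V(H2O) = nRT/P = 7.347 × 0.08206 × 545.15 / 0.548 = 599.8 L

600 L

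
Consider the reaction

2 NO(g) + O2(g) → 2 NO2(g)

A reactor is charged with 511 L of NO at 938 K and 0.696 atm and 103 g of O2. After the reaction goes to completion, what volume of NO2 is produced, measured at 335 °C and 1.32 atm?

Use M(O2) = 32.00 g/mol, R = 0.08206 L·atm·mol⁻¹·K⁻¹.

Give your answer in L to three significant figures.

175 L

n(NO) = PV/RT = (0.696 × 511) / (0.08206 × 938) = 4.621 mol
n(O2) = 103 / 32.00 = 3.219 mol
For 4.621 mol NO, stoichiometry requires (1/2) × 4.621 = 2.311 mol O2; 3.219 mol is available, so NO is limiting.
n(NO2) = (2/2) × 4.621 = 4.621 mol
V(NO2) = nRT/P = 4.621 × 0.08206 × 608.15 / 1.32 = 174.7 L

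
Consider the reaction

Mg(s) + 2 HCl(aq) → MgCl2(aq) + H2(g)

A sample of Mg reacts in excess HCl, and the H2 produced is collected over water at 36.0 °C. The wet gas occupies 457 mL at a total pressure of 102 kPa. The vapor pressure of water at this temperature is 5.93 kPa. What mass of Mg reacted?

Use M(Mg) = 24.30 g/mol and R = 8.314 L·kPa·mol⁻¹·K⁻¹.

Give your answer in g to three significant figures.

P(H2) = 102 − 5.93 = 96.07 kPa
n(H2) = PV/RT = (96.07 × 0.4570) / (8.314 × 309.15) = 0.01708 mol
n(Mg) = (1/1) × 0.01708 = 0.01708 mol
m(Mg) = 0.01708 × 24.30 = 0.4150 g

0.415 g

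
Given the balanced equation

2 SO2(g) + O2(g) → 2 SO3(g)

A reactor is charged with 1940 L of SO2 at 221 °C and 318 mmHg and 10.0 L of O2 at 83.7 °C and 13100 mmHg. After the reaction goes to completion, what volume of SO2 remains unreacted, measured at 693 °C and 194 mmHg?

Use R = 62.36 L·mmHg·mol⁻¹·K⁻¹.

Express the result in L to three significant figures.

2560 L

n(SO2) = PV/RT = (318 × 1940) / (62.36 × 494.15) = 20.02 mol
n(O2) = PV/RT = (13100 × 10.0) / (62.36 × 356.85) = 5.887 mol
For 20.02 mol SO2, stoichiometry requires (1/2) × 20.02 = 10.01 mol O2; 5.887 mol is available, so O2 is limiting.
n(SO2) consumed = (2/1) × 5.887 = 11.77 mol; remaining = 20.02 − 11.77 = 8.250 mol
V(SO2) = nRT/P = 8.250 × 62.36 × 966.15 / 194 = 2562 L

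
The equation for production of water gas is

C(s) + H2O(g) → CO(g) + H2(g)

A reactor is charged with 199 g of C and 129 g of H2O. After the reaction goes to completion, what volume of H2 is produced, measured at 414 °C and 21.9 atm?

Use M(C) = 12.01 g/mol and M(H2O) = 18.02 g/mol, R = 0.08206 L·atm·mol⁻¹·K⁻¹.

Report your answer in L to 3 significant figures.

n(C) = 199 / 12.01 = 16.57 mol
n(H2O) = 129 / 18.02 = 7.159 mol
For 16.57 mol C, stoichiometry requires (1/1) × 16.57 = 16.57 mol H2O; 7.159 mol is available, so H2O is limiting.
n(H2) = (1/1) × 7.159 = 7.159 mol
V(H2) = nRT/P = 7.159 × 0.08206 × 687.15 / 21.9 = 18.43 L

18.4 L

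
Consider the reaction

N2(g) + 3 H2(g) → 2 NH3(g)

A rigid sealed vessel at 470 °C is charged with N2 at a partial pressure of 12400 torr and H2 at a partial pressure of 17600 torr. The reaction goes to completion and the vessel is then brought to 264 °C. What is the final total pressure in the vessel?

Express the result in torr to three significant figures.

13200 torr

Because the vessel is rigid and T is held at 470 °C, work the stoichiometry in partial pressures (P_i = n_iRT/V).
P(H2) required for 12400 torr of N2 = (3/1) × 12400 = 37200 torr; available 17600 torr, so H2 is limiting.
P(N2) remaining = 12400 − (1/3) × 17600 = 6533 torr
P(gaseous products) = (2)/3 × 17600 = 11730 torr
P_total at 470 °C = 6533 + 11730 = 18260 torr
Scaling to 264 °C: P = 18260 × 537.15/743.15 = 13200 torr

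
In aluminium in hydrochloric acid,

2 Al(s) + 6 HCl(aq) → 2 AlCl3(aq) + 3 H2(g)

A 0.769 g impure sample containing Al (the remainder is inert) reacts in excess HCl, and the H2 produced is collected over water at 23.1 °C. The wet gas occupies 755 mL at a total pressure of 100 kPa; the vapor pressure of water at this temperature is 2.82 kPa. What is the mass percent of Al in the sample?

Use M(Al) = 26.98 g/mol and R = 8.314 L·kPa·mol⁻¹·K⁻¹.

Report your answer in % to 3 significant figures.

P(H2) = 100 − 2.82 = 97.18 kPa
n(H2) = PV/RT = (97.18 × 0.7550) / (8.314 × 296.25) = 0.02979 mol
n(Al) = (2/3) × 0.02979 = 0.01986 mol
m(Al) = 0.01986 × 26.98 = 0.5358 g
%Al = 0.5358 / 0.769 × 100 = 69.67%

69.7 %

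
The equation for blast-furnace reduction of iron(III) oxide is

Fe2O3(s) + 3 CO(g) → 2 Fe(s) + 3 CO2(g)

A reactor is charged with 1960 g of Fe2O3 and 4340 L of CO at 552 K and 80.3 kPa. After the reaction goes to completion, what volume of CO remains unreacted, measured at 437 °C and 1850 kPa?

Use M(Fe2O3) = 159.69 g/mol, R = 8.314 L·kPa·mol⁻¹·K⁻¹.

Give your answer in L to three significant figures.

125 L

n(Fe2O3) = 1960 / 159.69 = 12.27 mol
n(CO) = PV/RT = (80.3 × 4340) / (8.314 × 552) = 75.94 mol
For 12.27 mol Fe2O3, stoichiometry requires (3/1) × 12.27 = 36.81 mol CO; 75.94 mol is available, so Fe2O3 is limiting.
n(CO) consumed = (3/1) × 12.27 = 36.81 mol; remaining = 75.94 − 36.81 = 39.13 mol
V(CO) = nRT/P = 39.13 × 8.314 × 710.15 / 1850 = 124.9 L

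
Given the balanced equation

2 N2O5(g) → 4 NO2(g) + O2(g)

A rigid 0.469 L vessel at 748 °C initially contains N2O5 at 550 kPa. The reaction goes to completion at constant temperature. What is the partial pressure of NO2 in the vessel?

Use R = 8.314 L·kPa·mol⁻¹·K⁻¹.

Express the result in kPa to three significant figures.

1100 kPa

n(N2O5)₀ = PV/RT = (550 × 0.469) / (8.314 × 1021.15) = 0.03038 mol
n(NO2) = (4/2) × 0.03038 = 0.06076 mol
P(NO2) = nRT/V = 0.06076 × 8.314 × 1021.15 / 0.469 = 1100 kPa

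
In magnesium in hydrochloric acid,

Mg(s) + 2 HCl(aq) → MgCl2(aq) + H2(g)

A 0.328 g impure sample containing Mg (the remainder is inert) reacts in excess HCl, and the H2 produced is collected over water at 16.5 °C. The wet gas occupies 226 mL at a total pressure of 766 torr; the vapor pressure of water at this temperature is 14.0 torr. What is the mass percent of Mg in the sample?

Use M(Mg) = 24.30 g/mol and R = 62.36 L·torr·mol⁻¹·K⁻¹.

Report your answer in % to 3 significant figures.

69.7 %

P(H2) = 766 − 14.0 = 752.0 torr
n(H2) = PV/RT = (752.0 × 0.2260) / (62.36 × 289.65) = 0.009409 mol
n(Mg) = (1/1) × 0.009409 = 0.009409 mol
m(Mg) = 0.009409 × 24.30 = 0.2286 g
%Mg = 0.2286 / 0.328 × 100 = 69.70%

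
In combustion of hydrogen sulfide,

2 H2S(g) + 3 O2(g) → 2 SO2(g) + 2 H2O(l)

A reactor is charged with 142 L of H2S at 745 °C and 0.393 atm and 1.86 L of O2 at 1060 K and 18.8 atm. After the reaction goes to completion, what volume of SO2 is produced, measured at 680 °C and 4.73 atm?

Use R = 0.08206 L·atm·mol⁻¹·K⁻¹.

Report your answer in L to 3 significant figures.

4.43 L

n(H2S) = PV/RT = (0.393 × 142) / (0.08206 × 1018.15) = 0.6679 mol
n(O2) = PV/RT = (18.8 × 1.86) / (0.08206 × 1060) = 0.4020 mol
For 0.6679 mol H2S, stoichiometry requires (3/2) × 0.6679 = 1.002 mol O2; 0.4020 mol is available, so O2 is limiting.
n(SO2) = (2/3) × 0.4020 = 0.2680 mol
V(SO2) = nRT/P = 0.2680 × 0.08206 × 953.15 / 4.73 = 4.432 L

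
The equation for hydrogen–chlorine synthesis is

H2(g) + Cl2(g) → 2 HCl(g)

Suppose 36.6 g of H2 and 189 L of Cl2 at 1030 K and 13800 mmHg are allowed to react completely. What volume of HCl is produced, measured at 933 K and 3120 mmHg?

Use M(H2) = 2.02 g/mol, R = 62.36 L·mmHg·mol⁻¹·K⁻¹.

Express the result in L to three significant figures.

n(H2) = 36.6 / 2.02 = 18.12 mol
n(Cl2) = PV/RT = (13800 × 189) / (62.36 × 1030) = 40.61 mol
For 18.12 mol H2, stoichiometry requires (1/1) × 18.12 = 18.12 mol Cl2; 40.61 mol is available, so H2 is limiting.
n(HCl) = (2/1) × 18.12 = 36.24 mol
V(HCl) = nRT/P = 36.24 × 62.36 × 933 / 3120 = 675.8 L

676 L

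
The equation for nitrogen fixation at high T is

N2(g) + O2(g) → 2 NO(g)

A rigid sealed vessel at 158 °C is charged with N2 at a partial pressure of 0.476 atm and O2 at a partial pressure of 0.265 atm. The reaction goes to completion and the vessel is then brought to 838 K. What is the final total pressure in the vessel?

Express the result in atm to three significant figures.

1.44 atm

Because the vessel is rigid and T is held at 158 °C, work the stoichiometry in partial pressures (P_i = n_iRT/V).
P(O2) required for 0.476 atm of N2 = (1/1) × 0.476 = 0.4760 atm; available 0.265 atm, so O2 is limiting.
P(N2) remaining = 0.476 − (1/1) × 0.265 = 0.2110 atm
P(gaseous products) = (2)/1 × 0.265 = 0.5300 atm
P_total at 158 °C = 0.2110 + 0.5300 = 0.7410 atm
Scaling to 838 K: P = 0.7410 × 838/431.15 = 1.440 atm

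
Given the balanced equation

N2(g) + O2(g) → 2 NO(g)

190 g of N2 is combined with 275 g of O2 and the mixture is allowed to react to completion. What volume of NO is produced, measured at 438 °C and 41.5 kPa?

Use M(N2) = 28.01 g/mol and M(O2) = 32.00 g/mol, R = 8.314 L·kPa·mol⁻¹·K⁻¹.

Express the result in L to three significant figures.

n(N2) = 190 / 28.01 = 6.783 mol
n(O2) = 275 / 32.00 = 8.594 mol
For 6.783 mol N2, stoichiometry requires (1/1) × 6.783 = 6.783 mol O2; 8.594 mol is available, so N2 is limiting.
n(NO) = (2/1) × 6.783 = 13.57 mol
V(NO) = nRT/P = 13.57 × 8.314 × 711.15 / 41.5 = 1933 L

1930 L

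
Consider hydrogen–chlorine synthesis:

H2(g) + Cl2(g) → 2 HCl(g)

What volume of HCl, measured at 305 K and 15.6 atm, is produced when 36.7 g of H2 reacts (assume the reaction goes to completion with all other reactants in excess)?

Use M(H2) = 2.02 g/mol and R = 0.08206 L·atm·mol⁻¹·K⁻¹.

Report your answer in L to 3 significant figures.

58.3 L

n(H2) = 36.70 / 2.02 = 18.17 mol
n(HCl) = (2/1) × 18.17 = 36.34 mol
V = nRT/P = 36.34 × 0.08206 × 305 / 15.6 = 58.30 L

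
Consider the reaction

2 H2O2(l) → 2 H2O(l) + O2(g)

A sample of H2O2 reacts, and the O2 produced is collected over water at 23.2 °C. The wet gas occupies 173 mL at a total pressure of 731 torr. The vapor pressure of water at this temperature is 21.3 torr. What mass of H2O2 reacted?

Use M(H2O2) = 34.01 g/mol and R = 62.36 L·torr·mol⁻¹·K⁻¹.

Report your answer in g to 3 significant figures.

P(O2) = 731 − 21.3 = 709.7 torr
n(O2) = PV/RT = (709.7 × 0.1730) / (62.36 × 296.35) = 0.006644 mol
n(H2O2) = (2/1) × 0.006644 = 0.01329 mol
m(H2O2) = 0.01329 × 34.01 = 0.4520 g

0.452 g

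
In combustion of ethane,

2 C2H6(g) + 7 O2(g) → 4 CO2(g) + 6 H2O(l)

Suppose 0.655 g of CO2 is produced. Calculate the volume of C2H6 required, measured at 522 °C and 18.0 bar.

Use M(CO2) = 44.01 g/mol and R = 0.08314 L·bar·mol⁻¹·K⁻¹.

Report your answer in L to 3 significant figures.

n(CO2) = 0.6550 / 44.01 = 0.01488 mol
n(C2H6) = (2/4) × 0.01488 = 0.007440 mol
V = nRT/P = 0.007440 × 0.08314 × 795.15 / 18.0 = 0.02732 L

0.0273 L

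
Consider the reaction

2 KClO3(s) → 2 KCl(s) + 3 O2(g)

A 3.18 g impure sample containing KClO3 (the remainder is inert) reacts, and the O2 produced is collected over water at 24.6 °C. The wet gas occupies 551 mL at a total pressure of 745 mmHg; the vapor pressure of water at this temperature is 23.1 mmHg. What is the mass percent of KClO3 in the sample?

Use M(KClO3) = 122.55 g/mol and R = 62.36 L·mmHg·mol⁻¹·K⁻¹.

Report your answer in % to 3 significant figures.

55.0 %

P(O2) = 745 − 23.1 = 721.9 mmHg
n(O2) = PV/RT = (721.9 × 0.5510) / (62.36 × 297.75) = 0.02142 mol
n(KClO3) = (2/3) × 0.02142 = 0.01428 mol
m(KClO3) = 0.01428 × 122.55 = 1.750 g
%KClO3 = 1.750 / 3.18 × 100 = 55.03%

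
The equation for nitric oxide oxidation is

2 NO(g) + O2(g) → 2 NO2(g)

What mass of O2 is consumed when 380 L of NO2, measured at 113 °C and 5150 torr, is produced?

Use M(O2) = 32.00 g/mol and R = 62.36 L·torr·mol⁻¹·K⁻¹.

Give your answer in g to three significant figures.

1300 g

n(NO2) = PV/RT = (5150 × 380) / (62.36 × 386.15) = 81.27 mol
n(O2) = (1/2) × 81.27 = 40.63 mol
m(O2) = 40.63 × 32.00 = 1300 g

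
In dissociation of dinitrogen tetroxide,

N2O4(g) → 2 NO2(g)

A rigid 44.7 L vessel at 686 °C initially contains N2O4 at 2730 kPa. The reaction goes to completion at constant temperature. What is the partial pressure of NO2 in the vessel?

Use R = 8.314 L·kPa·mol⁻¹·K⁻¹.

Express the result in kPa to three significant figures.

n(N2O4)₀ = PV/RT = (2730 × 44.7) / (8.314 × 959.15) = 15.30 mol
n(NO2) = (2/1) × 15.30 = 30.60 mol
P(NO2) = nRT/V = 30.60 × 8.314 × 959.15 / 44.7 = 5459 kPa

5460 kPa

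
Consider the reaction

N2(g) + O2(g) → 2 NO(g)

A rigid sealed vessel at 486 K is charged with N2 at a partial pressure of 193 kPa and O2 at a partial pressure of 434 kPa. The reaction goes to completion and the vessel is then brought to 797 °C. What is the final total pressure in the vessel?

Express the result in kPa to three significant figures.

1380 kPa

At constant V, partial pressures at 486 K are proportional to moles, so apply stoichiometry directly to pressures.
P(O2) required for 193 kPa of N2 = (1/1) × 193 = 193.0 kPa; available 434 kPa, so N2 is limiting.
P(O2) remaining = 434 − (1/1) × 193 = 241.0 kPa
P(gaseous products) = (2)/1 × 193 = 386.0 kPa
P_total at 486 K = 241.0 + 386.0 = 627.0 kPa
Scaling to 797 °C: P = 627.0 × 1070.15/486 = 1381 kPa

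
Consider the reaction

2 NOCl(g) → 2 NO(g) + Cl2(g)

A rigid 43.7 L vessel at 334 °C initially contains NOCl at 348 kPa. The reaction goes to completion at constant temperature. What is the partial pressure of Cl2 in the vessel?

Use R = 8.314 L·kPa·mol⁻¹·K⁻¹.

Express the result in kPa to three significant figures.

174 kPa

n(NOCl)₀ = PV/RT = (348 × 43.7) / (8.314 × 607.15) = 3.013 mol
n(Cl2) = (1/2) × 3.013 = 1.506 mol
P(Cl2) = nRT/V = 1.506 × 8.314 × 607.15 / 43.7 = 174.0 kPa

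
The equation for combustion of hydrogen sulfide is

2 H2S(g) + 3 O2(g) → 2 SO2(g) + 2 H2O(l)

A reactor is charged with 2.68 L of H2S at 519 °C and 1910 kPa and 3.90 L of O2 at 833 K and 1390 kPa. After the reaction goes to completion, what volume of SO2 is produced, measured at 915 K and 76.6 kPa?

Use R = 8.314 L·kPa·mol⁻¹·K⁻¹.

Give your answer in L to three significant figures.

51.8 L

n(H2S) = PV/RT = (1910 × 2.68) / (8.314 × 792.15) = 0.7772 mol
n(O2) = PV/RT = (1390 × 3.90) / (8.314 × 833) = 0.7828 mol
For 0.7772 mol H2S, stoichiometry requires (3/2) × 0.7772 = 1.166 mol O2; 0.7828 mol is available, so O2 is limiting.
n(SO2) = (2/3) × 0.7828 = 0.5219 mol
V(SO2) = nRT/P = 0.5219 × 8.314 × 915 / 76.6 = 51.83 L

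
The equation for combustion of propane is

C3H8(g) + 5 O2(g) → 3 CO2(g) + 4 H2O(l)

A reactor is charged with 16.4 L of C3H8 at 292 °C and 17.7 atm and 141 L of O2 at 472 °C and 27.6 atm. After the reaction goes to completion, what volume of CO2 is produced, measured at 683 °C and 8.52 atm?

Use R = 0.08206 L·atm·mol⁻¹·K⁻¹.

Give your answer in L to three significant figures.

173 L

n(C3H8) = PV/RT = (17.7 × 16.4) / (0.08206 × 565.15) = 6.259 mol
n(O2) = PV/RT = (27.6 × 141) / (0.08206 × 745.15) = 63.64 mol
For 6.259 mol C3H8, stoichiometry requires (5/1) × 6.259 = 31.30 mol O2; 63.64 mol is available, so C3H8 is limiting.
n(CO2) = (3/1) × 6.259 = 18.78 mol
V(CO2) = nRT/P = 18.78 × 0.08206 × 956.15 / 8.52 = 172.9 L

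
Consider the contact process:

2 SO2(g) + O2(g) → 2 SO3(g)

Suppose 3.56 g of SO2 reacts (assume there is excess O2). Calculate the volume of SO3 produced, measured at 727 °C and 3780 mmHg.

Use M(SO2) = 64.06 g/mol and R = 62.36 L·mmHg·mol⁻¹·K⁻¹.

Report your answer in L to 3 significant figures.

0.917 L

n(SO2) = 3.560 / 64.06 = 0.05557 mol
n(SO3) = (2/2) × 0.05557 = 0.05557 mol
V = nRT/P = 0.05557 × 62.36 × 1000.15 / 3780 = 0.9169 L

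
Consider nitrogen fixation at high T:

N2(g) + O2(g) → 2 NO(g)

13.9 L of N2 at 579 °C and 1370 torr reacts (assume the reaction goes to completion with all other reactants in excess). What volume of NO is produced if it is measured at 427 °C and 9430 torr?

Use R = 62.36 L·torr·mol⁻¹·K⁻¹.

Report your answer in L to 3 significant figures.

n(N2) = PV/RT = (1370 × 13.9) / (62.36 × 852.15) = 0.3584 mol
n(NO) = (2/1) × 0.3584 = 0.7168 mol
V = nRT/P = 0.7168 × 62.36 × 700.15 / 9430 = 3.319 L

3.32 L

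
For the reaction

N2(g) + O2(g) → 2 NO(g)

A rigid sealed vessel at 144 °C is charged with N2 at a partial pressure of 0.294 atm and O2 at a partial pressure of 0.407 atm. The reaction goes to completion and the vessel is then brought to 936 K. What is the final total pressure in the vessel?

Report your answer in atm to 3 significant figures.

1.57 atm

Because the vessel is rigid and T is held at 144 °C, work the stoichiometry in partial pressures (P_i = n_iRT/V).
P(O2) required for 0.294 atm of N2 = (1/1) × 0.294 = 0.2940 atm; available 0.407 atm, so N2 is limiting.
P(O2) remaining = 0.407 − (1/1) × 0.294 = 0.1130 atm
P(gaseous products) = (2)/1 × 0.294 = 0.5880 atm
P_total at 144 °C = 0.1130 + 0.5880 = 0.7010 atm
Scaling to 936 K: P = 0.7010 × 936/417.15 = 1.573 atm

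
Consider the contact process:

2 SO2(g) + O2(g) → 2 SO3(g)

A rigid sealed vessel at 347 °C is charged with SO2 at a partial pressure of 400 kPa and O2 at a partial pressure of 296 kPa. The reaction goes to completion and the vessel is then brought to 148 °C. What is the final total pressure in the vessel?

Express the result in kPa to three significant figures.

337 kPa

At constant V, partial pressures at 347 °C are proportional to moles, so apply stoichiometry directly to pressures.
P(O2) required for 400 kPa of SO2 = (1/2) × 400 = 200.0 kPa; available 296 kPa, so SO2 is limiting.
P(O2) remaining = 296 − (1/2) × 400 = 96.00 kPa
P(gaseous products) = (2)/2 × 400 = 400.0 kPa
P_total at 347 °C = 96.00 + 400.0 = 496.0 kPa
Scaling to 148 °C: P = 496.0 × 421.15/620.15 = 336.8 kPa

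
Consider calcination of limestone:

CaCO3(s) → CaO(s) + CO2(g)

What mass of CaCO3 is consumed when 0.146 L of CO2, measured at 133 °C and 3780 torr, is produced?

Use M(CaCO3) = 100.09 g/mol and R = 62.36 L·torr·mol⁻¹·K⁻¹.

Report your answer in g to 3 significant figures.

2.18 g

n(CO2) = PV/RT = (3780 × 0.146) / (62.36 × 406.15) = 0.02179 mol
n(CaCO3) = (1/1) × 0.02179 = 0.02179 mol
m(CaCO3) = 0.02179 × 100.09 = 2.181 g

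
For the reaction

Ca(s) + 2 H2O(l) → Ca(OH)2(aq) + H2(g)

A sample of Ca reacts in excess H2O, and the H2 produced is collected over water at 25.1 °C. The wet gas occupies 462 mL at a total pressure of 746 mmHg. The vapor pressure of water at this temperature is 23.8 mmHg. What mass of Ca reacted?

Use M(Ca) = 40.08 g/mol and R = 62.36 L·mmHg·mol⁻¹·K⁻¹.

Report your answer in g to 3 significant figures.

P(H2) = 746 − 23.8 = 722.2 mmHg
n(H2) = PV/RT = (722.2 × 0.4620) / (62.36 × 298.25) = 0.01794 mol
n(Ca) = (1/1) × 0.01794 = 0.01794 mol
m(Ca) = 0.01794 × 40.08 = 0.7190 g

0.719 g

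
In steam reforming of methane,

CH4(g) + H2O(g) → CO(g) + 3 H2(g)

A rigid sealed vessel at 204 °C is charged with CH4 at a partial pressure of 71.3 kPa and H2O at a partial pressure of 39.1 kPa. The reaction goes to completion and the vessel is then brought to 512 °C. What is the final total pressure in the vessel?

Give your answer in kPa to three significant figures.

310 kPa

At constant V, partial pressures at 204 °C are proportional to moles, so apply stoichiometry directly to pressures.
P(H2O) required for 71.3 kPa of CH4 = (1/1) × 71.3 = 71.30 kPa; available 39.1 kPa, so H2O is limiting.
P(CH4) remaining = 71.3 − (1/1) × 39.1 = 32.20 kPa
P(gaseous products) = (1+3)/1 × 39.1 = 156.4 kPa
P_total at 204 °C = 32.20 + 156.4 = 188.6 kPa
Scaling to 512 °C: P = 188.6 × 785.15/477.15 = 310.3 kPa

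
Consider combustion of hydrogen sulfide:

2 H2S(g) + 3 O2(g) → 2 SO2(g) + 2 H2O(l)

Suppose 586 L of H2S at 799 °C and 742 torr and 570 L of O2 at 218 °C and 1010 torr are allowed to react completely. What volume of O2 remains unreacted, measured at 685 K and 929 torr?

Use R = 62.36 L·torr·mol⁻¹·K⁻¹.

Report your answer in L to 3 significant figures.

416 L

n(H2S) = PV/RT = (742 × 586) / (62.36 × 1072.15) = 6.503 mol
n(O2) = PV/RT = (1010 × 570) / (62.36 × 491.15) = 18.80 mol
For 6.503 mol H2S, stoichiometry requires (3/2) × 6.503 = 9.755 mol O2; 18.80 mol is available, so H2S is limiting.
n(O2) consumed = (3/2) × 6.503 = 9.755 mol; remaining = 18.80 − 9.755 = 9.045 mol
V(O2) = nRT/P = 9.045 × 62.36 × 685 / 929 = 415.9 L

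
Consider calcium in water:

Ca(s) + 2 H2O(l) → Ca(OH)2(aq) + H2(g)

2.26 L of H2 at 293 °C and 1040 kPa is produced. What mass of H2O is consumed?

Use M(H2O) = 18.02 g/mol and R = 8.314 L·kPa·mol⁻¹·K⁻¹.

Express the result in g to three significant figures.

18.0 g

n(H2) = PV/RT = (1040 × 2.26) / (8.314 × 566.15) = 0.4993 mol
n(H2O) = (2/1) × 0.4993 = 0.9986 mol
m(H2O) = 0.9986 × 18.02 = 17.99 g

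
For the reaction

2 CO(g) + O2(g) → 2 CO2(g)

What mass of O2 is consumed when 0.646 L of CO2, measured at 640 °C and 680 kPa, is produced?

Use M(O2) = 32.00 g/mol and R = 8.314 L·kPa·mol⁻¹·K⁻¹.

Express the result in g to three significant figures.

n(CO2) = PV/RT = (680 × 0.646) / (8.314 × 913.15) = 0.05786 mol
n(O2) = (1/2) × 0.05786 = 0.02893 mol
m(O2) = 0.02893 × 32.00 = 0.9258 g

0.926 g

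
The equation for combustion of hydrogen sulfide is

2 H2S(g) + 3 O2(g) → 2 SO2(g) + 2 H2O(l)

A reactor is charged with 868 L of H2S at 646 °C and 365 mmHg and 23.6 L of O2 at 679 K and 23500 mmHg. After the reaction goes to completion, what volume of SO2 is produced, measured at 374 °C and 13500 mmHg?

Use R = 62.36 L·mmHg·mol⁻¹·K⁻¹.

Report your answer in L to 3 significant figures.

16.5 L

n(H2S) = PV/RT = (365 × 868) / (62.36 × 919.15) = 5.527 mol
n(O2) = PV/RT = (23500 × 23.6) / (62.36 × 679) = 13.10 mol
For 5.527 mol H2S, stoichiometry requires (3/2) × 5.527 = 8.290 mol O2; 13.10 mol is available, so H2S is limiting.
n(SO2) = (2/2) × 5.527 = 5.527 mol
V(SO2) = nRT/P = 5.527 × 62.36 × 647.15 / 13500 = 16.52 L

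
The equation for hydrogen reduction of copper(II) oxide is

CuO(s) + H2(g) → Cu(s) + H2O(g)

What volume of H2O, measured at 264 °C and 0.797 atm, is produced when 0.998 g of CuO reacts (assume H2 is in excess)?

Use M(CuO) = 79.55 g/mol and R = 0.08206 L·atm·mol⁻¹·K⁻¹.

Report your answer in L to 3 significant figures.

n(CuO) = 0.9980 / 79.55 = 0.01255 mol
n(H2O) = (1/1) × 0.01255 = 0.01255 mol
V = nRT/P = 0.01255 × 0.08206 × 537.15 / 0.797 = 0.6941 L

0.694 L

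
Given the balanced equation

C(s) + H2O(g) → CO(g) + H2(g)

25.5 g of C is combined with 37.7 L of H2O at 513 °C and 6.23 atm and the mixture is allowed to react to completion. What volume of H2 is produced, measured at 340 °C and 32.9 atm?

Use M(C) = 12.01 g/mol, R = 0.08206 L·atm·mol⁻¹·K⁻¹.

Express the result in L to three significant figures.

3.25 L

n(C) = 25.5 / 12.01 = 2.123 mol
n(H2O) = PV/RT = (6.23 × 37.7) / (0.08206 × 786.15) = 3.641 mol
For 2.123 mol C, stoichiometry requires (1/1) × 2.123 = 2.123 mol H2O; 3.641 mol is available, so C is limiting.
n(H2) = (1/1) × 2.123 = 2.123 mol
V(H2) = nRT/P = 2.123 × 0.08206 × 613.15 / 32.9 = 3.247 L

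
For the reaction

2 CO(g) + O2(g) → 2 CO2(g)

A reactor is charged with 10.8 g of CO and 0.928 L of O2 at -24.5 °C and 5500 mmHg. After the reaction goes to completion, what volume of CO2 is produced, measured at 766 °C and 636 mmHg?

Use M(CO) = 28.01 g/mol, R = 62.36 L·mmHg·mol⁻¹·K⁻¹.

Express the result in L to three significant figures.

n(CO) = 10.8 / 28.01 = 0.3856 mol
n(O2) = PV/RT = (5500 × 0.928) / (62.36 × 248.65) = 0.3292 mol
For 0.3856 mol CO, stoichiometry requires (1/2) × 0.3856 = 0.1928 mol O2; 0.3292 mol is available, so CO is limiting.
n(CO2) = (2/2) × 0.3856 = 0.3856 mol
V(CO2) = nRT/P = 0.3856 × 62.36 × 1039.15 / 636 = 39.29 L

39.3 L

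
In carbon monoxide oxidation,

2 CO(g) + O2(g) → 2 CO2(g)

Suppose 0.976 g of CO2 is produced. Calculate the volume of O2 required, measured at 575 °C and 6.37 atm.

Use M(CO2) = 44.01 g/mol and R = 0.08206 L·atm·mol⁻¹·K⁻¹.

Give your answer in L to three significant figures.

n(CO2) = 0.9760 / 44.01 = 0.02218 mol
n(O2) = (1/2) × 0.02218 = 0.01109 mol
V = nRT/P = 0.01109 × 0.08206 × 848.15 / 6.37 = 0.1212 L

0.121 L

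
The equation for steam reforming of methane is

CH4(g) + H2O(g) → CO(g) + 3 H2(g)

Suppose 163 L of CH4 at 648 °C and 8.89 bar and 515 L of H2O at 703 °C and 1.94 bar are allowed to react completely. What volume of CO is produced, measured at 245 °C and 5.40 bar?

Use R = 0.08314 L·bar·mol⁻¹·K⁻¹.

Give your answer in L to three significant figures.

98.2 L

n(CH4) = PV/RT = (8.89 × 163) / (0.08314 × 921.15) = 18.92 mol
n(H2O) = PV/RT = (1.94 × 515) / (0.08314 × 976.15) = 12.31 mol
For 18.92 mol CH4, stoichiometry requires (1/1) × 18.92 = 18.92 mol H2O; 12.31 mol is available, so H2O is limiting.
n(CO) = (1/1) × 12.31 = 12.31 mol
V(CO) = nRT/P = 12.31 × 0.08314 × 518.15 / 5.40 = 98.20 L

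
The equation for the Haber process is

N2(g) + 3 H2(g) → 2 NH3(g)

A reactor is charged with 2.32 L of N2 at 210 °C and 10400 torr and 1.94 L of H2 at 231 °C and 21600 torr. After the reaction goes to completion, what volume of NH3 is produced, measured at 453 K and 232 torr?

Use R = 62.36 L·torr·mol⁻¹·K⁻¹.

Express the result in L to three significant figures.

n(N2) = PV/RT = (10400 × 2.32) / (62.36 × 483.15) = 0.8008 mol
n(H2) = PV/RT = (21600 × 1.94) / (62.36 × 504.15) = 1.333 mol
For 0.8008 mol N2, stoichiometry requires (3/1) × 0.8008 = 2.402 mol H2; 1.333 mol is available, so H2 is limiting.
n(NH3) = (2/3) × 1.333 = 0.8887 mol
V(NH3) = nRT/P = 0.8887 × 62.36 × 453 / 232 = 108.2 L

108 L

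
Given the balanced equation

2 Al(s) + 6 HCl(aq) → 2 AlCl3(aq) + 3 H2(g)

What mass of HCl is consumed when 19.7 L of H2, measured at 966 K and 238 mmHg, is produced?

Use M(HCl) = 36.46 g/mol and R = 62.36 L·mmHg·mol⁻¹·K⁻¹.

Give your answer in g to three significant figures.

n(H2) = PV/RT = (238 × 19.7) / (62.36 × 966) = 0.07783 mol
n(HCl) = (6/3) × 0.07783 = 0.1557 mol
m(HCl) = 0.1557 × 36.46 = 5.677 g

5.68 g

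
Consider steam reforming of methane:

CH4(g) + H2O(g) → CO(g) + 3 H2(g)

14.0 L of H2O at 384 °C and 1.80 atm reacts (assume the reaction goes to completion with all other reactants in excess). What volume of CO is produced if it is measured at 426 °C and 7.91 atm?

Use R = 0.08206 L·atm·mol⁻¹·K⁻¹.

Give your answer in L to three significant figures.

3.39 L

n(H2O) = PV/RT = (1.80 × 14.0) / (0.08206 × 657.15) = 0.4673 mol
n(CO) = (1/1) × 0.4673 = 0.4673 mol
V = nRT/P = 0.4673 × 0.08206 × 699.15 / 7.91 = 3.389 L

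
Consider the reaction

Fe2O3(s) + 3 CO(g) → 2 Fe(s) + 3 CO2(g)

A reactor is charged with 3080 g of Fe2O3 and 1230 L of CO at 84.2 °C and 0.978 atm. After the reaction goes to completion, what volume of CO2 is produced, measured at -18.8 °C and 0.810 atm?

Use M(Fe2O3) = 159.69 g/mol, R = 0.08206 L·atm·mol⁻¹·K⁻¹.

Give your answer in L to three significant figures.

n(Fe2O3) = 3080 / 159.69 = 19.29 mol
n(CO) = PV/RT = (0.978 × 1230) / (0.08206 × 357.35) = 41.02 mol
For 19.29 mol Fe2O3, stoichiometry requires (3/1) × 19.29 = 57.87 mol CO; 41.02 mol is available, so CO is limiting.
n(CO2) = (3/3) × 41.02 = 41.02 mol
V(CO2) = nRT/P = 41.02 × 0.08206 × 254.35 / 0.810 = 1057 L

1060 L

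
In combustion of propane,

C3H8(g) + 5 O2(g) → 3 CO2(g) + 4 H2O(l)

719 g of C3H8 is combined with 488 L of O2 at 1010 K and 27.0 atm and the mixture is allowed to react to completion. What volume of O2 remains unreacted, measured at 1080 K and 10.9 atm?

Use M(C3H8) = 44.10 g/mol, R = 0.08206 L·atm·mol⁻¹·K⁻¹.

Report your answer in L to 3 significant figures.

n(C3H8) = 719 / 44.10 = 16.30 mol
n(O2) = PV/RT = (27.0 × 488) / (0.08206 × 1010) = 159.0 mol
For 16.30 mol C3H8, stoichiometry requires (5/1) × 16.30 = 81.50 mol O2; 159.0 mol is available, so C3H8 is limiting.
n(O2) consumed = (5/1) × 16.30 = 81.50 mol; remaining = 159.0 − 81.50 = 77.50 mol
V(O2) = nRT/P = 77.50 × 0.08206 × 1080 / 10.9 = 630.1 L

630 L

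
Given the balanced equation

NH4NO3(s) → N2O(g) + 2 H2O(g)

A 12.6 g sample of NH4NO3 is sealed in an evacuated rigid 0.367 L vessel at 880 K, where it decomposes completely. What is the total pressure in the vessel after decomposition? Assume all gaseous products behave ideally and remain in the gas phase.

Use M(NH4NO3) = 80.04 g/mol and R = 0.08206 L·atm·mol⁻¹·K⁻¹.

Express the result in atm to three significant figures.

n(NH4NO3) = 12.6 / 80.04 = 0.1574 mol
n(gas produced) = (3/1) × 0.1574 = 0.4722 mol
P = nRT/V = 0.4722 × 0.08206 × 880 / 0.367 = 92.91 atm

92.9 atm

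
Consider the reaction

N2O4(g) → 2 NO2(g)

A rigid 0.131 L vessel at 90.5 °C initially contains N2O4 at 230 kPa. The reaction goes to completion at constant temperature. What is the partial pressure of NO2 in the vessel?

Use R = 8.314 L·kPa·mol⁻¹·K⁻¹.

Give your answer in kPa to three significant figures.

460 kPa

n(N2O4)₀ = PV/RT = (230 × 0.131) / (8.314 × 363.65) = 0.009966 mol
n(NO2) = (2/1) × 0.009966 = 0.01993 mol
P(NO2) = nRT/V = 0.01993 × 8.314 × 363.65 / 0.131 = 460.0 kPa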